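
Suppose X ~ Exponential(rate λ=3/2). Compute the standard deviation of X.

For X ~ Exponential(rate λ=3/2):
Var(X) = \frac{4}{9}
SD(X) = √(Var(X)) = √(\frac{4}{9}) = \frac{2}{3}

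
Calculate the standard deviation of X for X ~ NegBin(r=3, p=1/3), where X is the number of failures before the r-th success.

For X ~ NegBin(r=3, p=1/3), where X is the number of failures before the r-th success:
Var(X) = 18
SD(X) = √(Var(X)) = √(18) = 3 \sqrt{2}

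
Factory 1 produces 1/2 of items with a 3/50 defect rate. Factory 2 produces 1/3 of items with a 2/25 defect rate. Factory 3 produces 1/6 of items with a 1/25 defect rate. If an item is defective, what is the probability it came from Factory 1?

Using Bayes' theorem:
P(F1) = 1/2, P(D|F1) = 3/50
P(F2) = 1/3, P(D|F2) = 2/25
P(F3) = 1/6, P(D|F3) = 1/25
P(D) = P(D|F1)P(F1) + P(D|F2)P(F2) + P(D|F3)P(F3)
     = \frac{19}{300}
P(F1|D) = P(D|F1)P(F1) / P(D)
= \frac{9}{19}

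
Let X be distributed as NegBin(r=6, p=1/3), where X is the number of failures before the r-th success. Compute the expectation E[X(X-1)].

E[X(X-1)] = E[X² - X] = E[X²] - E[X]
E[X] = 12
E[X²] = Var(X) + (E[X])² = 36 + (12)² = 180
E[X(X-1)] = 180 - 12 = 168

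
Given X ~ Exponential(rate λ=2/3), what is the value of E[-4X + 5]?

For X ~ Exponential(rate λ=2/3):
E[X] = \frac{3}{2}
E[-4X + 5] = -4 × E[X] + 5 = -1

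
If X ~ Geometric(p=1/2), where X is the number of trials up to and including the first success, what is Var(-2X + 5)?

For X ~ Geometric(p=1/2), where X is the number of trials up to and including the first success:
Var(X) = 2
Var(-2X + 5) = (-2)² × Var(X) = 4 × 2 = 8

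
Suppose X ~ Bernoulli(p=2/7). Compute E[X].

For X ~ Bernoulli(p=2/7), the expected value is:
E[X] = \frac{2}{7}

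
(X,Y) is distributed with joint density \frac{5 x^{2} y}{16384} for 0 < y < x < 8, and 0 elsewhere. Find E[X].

f_X(x) = ∫_0^x \frac{5 x^{2} y}{16384} dy = \frac{5 x^{4}}{32768}
E[X] = ∫_0^8 x × (\frac{5 x^{4}}{32768}) dx = \frac{20}{3}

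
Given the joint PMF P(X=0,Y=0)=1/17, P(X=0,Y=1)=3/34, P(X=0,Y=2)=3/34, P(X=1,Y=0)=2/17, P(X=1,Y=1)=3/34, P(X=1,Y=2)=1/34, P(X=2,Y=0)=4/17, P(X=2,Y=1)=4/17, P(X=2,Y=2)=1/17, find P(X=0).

P(X=0) = P(X=0,Y=0) + P(X=0,Y=1) + P(X=0,Y=2)
= 1/17 + 3/34 + 3/34
= 4/17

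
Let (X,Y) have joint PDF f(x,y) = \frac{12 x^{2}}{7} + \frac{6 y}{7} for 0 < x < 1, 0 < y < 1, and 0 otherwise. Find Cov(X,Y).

E[XY] = ∫∫ xy × f(x,y) dx dy = \frac{5}{14}
E[X] = \frac{9}{14}
E[Y] = \frac{4}{7}
Cov(X,Y) = E[XY] - E[X]E[Y] = - \frac{1}{98}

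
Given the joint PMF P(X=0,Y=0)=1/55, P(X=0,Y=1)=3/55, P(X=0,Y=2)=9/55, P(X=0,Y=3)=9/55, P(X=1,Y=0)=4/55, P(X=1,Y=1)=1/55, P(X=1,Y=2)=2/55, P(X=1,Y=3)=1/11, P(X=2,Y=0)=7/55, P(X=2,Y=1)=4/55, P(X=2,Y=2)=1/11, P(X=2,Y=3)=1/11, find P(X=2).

P(X=2) = P(X=2,Y=0) + P(X=2,Y=1) + P(X=2,Y=2) + P(X=2,Y=3)
= 7/55 + 4/55 + 1/11 + 1/11
= 21/55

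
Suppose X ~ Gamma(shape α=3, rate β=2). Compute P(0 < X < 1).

P(0 < X < 1) = ∫_{0}^{1} f(x) dx
where f(x) = 4 x^{2} e^{- 2 x}
= 1 - \frac{5}{e^{2}}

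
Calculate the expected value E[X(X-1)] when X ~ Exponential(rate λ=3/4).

E[X(X-1)] = E[X² - X] = E[X²] - E[X]
E[X] = \frac{4}{3}
E[X²] = Var(X) + (E[X])² = \frac{16}{9} + (\frac{4}{3})² = \frac{32}{9}
E[X(X-1)] = \frac{32}{9} - \frac{4}{3} = \frac{20}{9}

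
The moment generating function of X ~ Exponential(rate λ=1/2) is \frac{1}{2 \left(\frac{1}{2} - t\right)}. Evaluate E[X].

To find E[X], compute M^(1)(0):
M^(1)(t) = \frac{1}{2 \left(\frac{1}{2} - t\right)^{2}}
M^(1)(0) = 2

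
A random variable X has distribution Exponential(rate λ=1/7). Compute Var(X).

For X ~ Exponential(rate λ=1/7):
Var(X) = 49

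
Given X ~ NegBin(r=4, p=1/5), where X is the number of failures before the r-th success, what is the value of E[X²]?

Using the identity E[X²] = Var(X) + (E[X])²:
E[X] = 16
Var(X) = 80
E[X²] = 80 + (16)²
= 336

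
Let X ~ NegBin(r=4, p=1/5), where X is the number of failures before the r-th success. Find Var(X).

For X ~ NegBin(r=4, p=1/5), where X is the number of failures before the r-th success:
Var(X) = 80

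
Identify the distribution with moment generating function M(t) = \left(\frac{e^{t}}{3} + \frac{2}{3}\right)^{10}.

The MGF M(t) = \left(\frac{e^{t}}{3} + \frac{2}{3}\right)^{10} is the standard form for the Binomial distribution.
Comparing with the known MGF formula identifies: Binomial(n=10, p=1/3)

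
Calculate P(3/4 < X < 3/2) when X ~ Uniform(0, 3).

P(3/4 < X < 3/2) = ∫_{3/4}^{3/2} f(x) dx
where f(x) = \frac{1}{3}
= \frac{1}{4}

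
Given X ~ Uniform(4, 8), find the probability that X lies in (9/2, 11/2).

P(9/2 < X < 11/2) = ∫_{9/2}^{11/2} f(x) dx
where f(x) = \frac{1}{4}
= \frac{1}{4}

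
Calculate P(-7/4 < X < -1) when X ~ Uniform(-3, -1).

P(-7/4 < X < -1) = ∫_{-7/4}^{-1} f(x) dx
where f(x) = \frac{1}{2}
= \frac{3}{8}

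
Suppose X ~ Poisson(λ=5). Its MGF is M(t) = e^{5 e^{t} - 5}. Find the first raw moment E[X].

To find E[X], compute M^(1)(0):
M^(1)(t) = 5 e^{t} e^{5 e^{t} - 5}
M^(1)(0) = 5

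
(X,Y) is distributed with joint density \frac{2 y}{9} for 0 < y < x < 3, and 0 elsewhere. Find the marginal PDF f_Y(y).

f_Y(y) = ∫_y^3 \frac{2 y}{9} dx = \frac{2 y \left(3 - y\right)}{9}
for 0 < y < 3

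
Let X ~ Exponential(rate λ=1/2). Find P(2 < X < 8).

P(2 < X < 8) = ∫_{2}^{8} f(x) dx
where f(x) = \frac{e^{- \frac{x}{2}}}{2}
= - \frac{1 - e^{3}}{e^{4}}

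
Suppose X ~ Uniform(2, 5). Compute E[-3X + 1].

For X ~ Uniform(2, 5):
E[X] = \frac{7}{2}
E[-3X + 1] = -3 × E[X] + 1 = - \frac{19}{2}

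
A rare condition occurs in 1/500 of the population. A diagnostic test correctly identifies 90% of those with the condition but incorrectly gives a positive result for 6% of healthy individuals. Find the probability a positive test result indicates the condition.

Let D = the rare event, + = positive/flagged.
P(D) = 1/500
P(+|D) = 90/100 = 9/10
P(+|D') = 6/100 = 3/50
P(+) = P(+|D)P(D) + P(+|D')P(D')
     = \frac{9}{10} × \frac{1}{500} + \frac{3}{50} × \frac{499}{500}
     = \frac{771}{12500}
P(D|+) = P(+|D)P(D)/P(+) = \frac{15}{514}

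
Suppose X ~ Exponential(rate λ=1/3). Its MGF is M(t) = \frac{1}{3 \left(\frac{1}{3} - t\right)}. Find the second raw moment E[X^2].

To find E[X^2], compute M^(2)(0):
M^(1)(t) = \frac{1}{3 \left(\frac{1}{3} - t\right)^{2}}
M^(2)(t) = \frac{2}{3 \left(\frac{1}{3} - t\right)^{3}}
M^(2)(0) = 18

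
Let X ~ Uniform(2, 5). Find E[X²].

Using the identity E[X²] = Var(X) + (E[X])²:
E[X] = \frac{7}{2}
Var(X) = \frac{3}{4}
E[X²] = \frac{3}{4} + (\frac{7}{2})²
= 13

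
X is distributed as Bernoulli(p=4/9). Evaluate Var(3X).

For X ~ Bernoulli(p=4/9):
Var(X) = \frac{20}{81}
Var(3X) = (3)² × Var(X) = 9 × \frac{20}{81} = \frac{20}{9}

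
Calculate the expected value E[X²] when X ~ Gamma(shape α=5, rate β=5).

Using the identity E[X²] = Var(X) + (E[X])²:
E[X] = 1
Var(X) = \frac{1}{5}
E[X²] = \frac{1}{5} + (1)²
= \frac{6}{5}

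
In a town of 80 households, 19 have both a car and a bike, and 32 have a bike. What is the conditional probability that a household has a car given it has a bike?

P(A ∩ B) = 19/80
P(B) = 32/80 = 2/5
P(A|B) = P(A ∩ B) / P(B) = (19/80) / (2/5) = 19/32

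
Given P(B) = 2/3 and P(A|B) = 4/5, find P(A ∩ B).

By definition, P(A|B) = P(A ∩ B) / P(B)
So P(A ∩ B) = P(A|B) × P(B)
= 4/5 × 2/3
= 8/15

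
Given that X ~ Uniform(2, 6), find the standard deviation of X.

For X ~ Uniform(2, 6):
Var(X) = \frac{4}{3}
SD(X) = √(Var(X)) = √(\frac{4}{3}) = \frac{2 \sqrt{3}}{3}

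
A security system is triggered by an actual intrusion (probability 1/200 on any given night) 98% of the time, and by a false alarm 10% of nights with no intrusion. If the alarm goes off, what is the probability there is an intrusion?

Let D = the rare event, + = positive/flagged.
P(D) = 1/200
P(+|D) = 98/100 = 49/50
P(+|D') = 10/100 = 1/10
P(+) = P(+|D)P(D) + P(+|D')P(D')
     = \frac{49}{50} × \frac{1}{200} + \frac{1}{10} × \frac{199}{200}
     = \frac{261}{2500}
P(D|+) = P(+|D)P(D)/P(+) = \frac{49}{1044}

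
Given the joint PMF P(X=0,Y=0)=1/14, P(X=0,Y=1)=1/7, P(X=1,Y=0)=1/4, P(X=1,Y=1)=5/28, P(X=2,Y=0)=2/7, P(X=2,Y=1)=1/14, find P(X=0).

P(X=0) = P(X=0,Y=0) + P(X=0,Y=1)
= 1/14 + 1/7
= 3/14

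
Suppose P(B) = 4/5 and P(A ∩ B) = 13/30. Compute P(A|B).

P(A|B) = P(A ∩ B) / P(B)
= (13/30) / (4/5)
= 13/24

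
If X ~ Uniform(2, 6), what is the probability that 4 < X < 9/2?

P(4 < X < 9/2) = ∫_{4}^{9/2} f(x) dx
where f(x) = \frac{1}{4}
= \frac{1}{8}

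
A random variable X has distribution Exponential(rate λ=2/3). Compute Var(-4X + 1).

For X ~ Exponential(rate λ=2/3):
Var(X) = \frac{9}{4}
Var(-4X + 1) = (-4)² × Var(X) = 16 × \frac{9}{4} = 36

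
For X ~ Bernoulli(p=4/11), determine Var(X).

For X ~ Bernoulli(p=4/11):
Var(X) = \frac{28}{121}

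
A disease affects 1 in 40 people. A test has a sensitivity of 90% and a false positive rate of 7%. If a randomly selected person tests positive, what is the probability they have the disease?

Let D = the rare event, + = positive/flagged.
P(D) = 1/40
P(+|D) = 90/100 = 9/10
P(+|D') = 7/100
P(+) = P(+|D)P(D) + P(+|D')P(D')
     = \frac{9}{10} × \frac{1}{40} + \frac{7}{100} × \frac{39}{40}
     = \frac{363}{4000}
P(D|+) = P(+|D)P(D)/P(+) = \frac{30}{121}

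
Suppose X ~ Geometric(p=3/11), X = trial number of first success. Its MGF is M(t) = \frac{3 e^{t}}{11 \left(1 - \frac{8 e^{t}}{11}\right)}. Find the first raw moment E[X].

To find E[X], compute M^(1)(0):
M^(1)(t) = \frac{3 e^{t}}{11 \left(1 - \frac{8 e^{t}}{11}\right)} + \frac{24 e^{2 t}}{121 \left(1 - \frac{8 e^{t}}{11}\right)^{2}}
M^(1)(0) = \frac{11}{3}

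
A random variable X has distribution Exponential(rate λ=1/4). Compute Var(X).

For X ~ Exponential(rate λ=1/4):
Var(X) = 16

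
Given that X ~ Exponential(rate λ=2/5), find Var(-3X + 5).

For X ~ Exponential(rate λ=2/5):
Var(X) = \frac{25}{4}
Var(-3X + 5) = (-3)² × Var(X) = 9 × \frac{25}{4} = \frac{225}{4}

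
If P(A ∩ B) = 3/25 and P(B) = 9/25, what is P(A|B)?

P(A|B) = P(A ∩ B) / P(B)
= (3/25) / (9/25)
= 1/3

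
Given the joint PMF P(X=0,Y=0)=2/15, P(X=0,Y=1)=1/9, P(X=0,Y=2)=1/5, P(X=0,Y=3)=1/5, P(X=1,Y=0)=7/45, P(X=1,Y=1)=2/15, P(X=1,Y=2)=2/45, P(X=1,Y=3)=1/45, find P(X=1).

P(X=1) = P(X=1,Y=0) + P(X=1,Y=1) + P(X=1,Y=2) + P(X=1,Y=3)
= 7/45 + 2/15 + 2/45 + 1/45
= 16/45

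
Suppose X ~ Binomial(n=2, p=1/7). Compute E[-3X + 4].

For X ~ Binomial(n=2, p=1/7):
E[X] = \frac{2}{7}
E[-3X + 4] = -3 × E[X] + 4 = \frac{22}{7}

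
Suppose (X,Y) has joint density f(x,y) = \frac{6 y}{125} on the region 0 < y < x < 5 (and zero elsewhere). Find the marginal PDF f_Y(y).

f_Y(y) = ∫_y^5 \frac{6 y}{125} dx = \frac{6 y \left(5 - y\right)}{125}
for 0 < y < 5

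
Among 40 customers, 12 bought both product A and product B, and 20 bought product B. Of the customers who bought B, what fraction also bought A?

P(A ∩ B) = 12/40 = 3/10
P(B) = 20/40 = 1/2
P(A|B) = P(A ∩ B) / P(B) = (3/10) / (1/2) = 3/5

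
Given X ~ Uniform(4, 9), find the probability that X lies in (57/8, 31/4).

P(57/8 < X < 31/4) = ∫_{57/8}^{31/4} f(x) dx
where f(x) = \frac{1}{5}
= \frac{1}{8}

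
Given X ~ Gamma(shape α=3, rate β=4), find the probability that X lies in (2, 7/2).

P(2 < X < 7/2) = ∫_{2}^{7/2} f(x) dx
where f(x) = 32 x^{2} e^{- 4 x}
= \frac{-113 + 41 e^{6}}{e^{14}}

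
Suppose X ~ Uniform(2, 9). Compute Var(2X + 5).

For X ~ Uniform(2, 9):
Var(X) = \frac{49}{12}
Var(2X + 5) = (2)² × Var(X) = 4 × \frac{49}{12} = \frac{49}{3}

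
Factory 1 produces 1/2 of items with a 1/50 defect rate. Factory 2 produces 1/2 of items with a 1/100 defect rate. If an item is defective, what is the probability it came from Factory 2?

Using Bayes' theorem:
P(F1) = 1/2, P(D|F1) = 1/50
P(F2) = 1/2, P(D|F2) = 1/100
P(D) = P(D|F1)P(F1) + P(D|F2)P(F2)
     = \frac{3}{200}
P(F2|D) = P(D|F2)P(F2) / P(D)
= \frac{1}{3}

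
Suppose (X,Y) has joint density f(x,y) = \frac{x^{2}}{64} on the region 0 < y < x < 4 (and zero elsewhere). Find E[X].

f_X(x) = ∫_0^x \frac{x^{2}}{64} dy = \frac{x^{3}}{64}
E[X] = ∫_0^4 x × (\frac{x^{3}}{64}) dx = \frac{16}{5}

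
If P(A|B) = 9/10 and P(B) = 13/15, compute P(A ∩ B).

By definition, P(A|B) = P(A ∩ B) / P(B)
So P(A ∩ B) = P(A|B) × P(B)
= 9/10 × 13/15
= 39/50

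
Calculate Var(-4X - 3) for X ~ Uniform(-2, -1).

For X ~ Uniform(-2, -1):
Var(X) = \frac{1}{12}
Var(-4X - 3) = (-4)² × Var(X) = 16 × \frac{1}{12} = \frac{4}{3}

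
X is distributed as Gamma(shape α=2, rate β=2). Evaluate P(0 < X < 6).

P(0 < X < 6) = ∫_{0}^{6} f(x) dx
where f(x) = 4 x e^{- 2 x}
= 1 - \frac{13}{e^{12}}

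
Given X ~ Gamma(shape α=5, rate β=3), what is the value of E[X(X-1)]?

E[X(X-1)] = E[X² - X] = E[X²] - E[X]
E[X] = \frac{5}{3}
E[X²] = Var(X) + (E[X])² = \frac{5}{9} + (\frac{5}{3})² = \frac{10}{3}
E[X(X-1)] = \frac{10}{3} - \frac{5}{3} = \frac{5}{3}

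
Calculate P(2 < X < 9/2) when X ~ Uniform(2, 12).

P(2 < X < 9/2) = ∫_{2}^{9/2} f(x) dx
where f(x) = \frac{1}{10}
= \frac{1}{4}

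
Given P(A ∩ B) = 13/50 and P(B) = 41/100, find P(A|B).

P(A|B) = P(A ∩ B) / P(B)
= (13/50) / (41/100)
= 26/41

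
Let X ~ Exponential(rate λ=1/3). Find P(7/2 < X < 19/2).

P(7/2 < X < 19/2) = ∫_{7/2}^{19/2} f(x) dx
where f(x) = \frac{e^{- \frac{x}{3}}}{3}
= - \frac{1 - e^{2}}{e^{\frac{19}{6}}}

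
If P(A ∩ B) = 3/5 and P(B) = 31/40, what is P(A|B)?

P(A|B) = P(A ∩ B) / P(B)
= (3/5) / (31/40)
= 24/31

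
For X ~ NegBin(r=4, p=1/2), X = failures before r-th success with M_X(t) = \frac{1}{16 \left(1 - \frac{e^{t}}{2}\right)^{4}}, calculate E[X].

To find E[X], compute M^(1)(0):
M^(1)(t) = \frac{e^{t}}{8 \left(1 - \frac{e^{t}}{2}\right)^{5}}
M^(1)(0) = 4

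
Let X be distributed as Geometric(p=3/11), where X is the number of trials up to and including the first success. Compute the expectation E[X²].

Using the identity E[X²] = Var(X) + (E[X])²:
E[X] = \frac{11}{3}
Var(X) = \frac{88}{9}
E[X²] = \frac{88}{9} + (\frac{11}{3})²
= \frac{209}{9}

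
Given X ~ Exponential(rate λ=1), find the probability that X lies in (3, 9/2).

P(3 < X < 9/2) = ∫_{3}^{9/2} f(x) dx
where f(x) = e^{- x}
= - \frac{1}{e^{\frac{9}{2}}} + e^{-3}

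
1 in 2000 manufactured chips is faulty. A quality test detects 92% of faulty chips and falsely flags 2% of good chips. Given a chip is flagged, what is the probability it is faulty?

Let D = the rare event, + = positive/flagged.
P(D) = 1/2000
P(+|D) = 92/100 = 23/25
P(+|D') = 2/100 = 1/50
P(+) = P(+|D)P(D) + P(+|D')P(D')
     = \frac{23}{25} × \frac{1}{2000} + \frac{1}{50} × \frac{1999}{2000}
     = \frac{409}{20000}
P(D|+) = P(+|D)P(D)/P(+) = \frac{46}{2045}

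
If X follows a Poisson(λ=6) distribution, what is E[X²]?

Using the identity E[X²] = Var(X) + (E[X])²:
E[X] = 6
Var(X) = 6
E[X²] = 6 + (6)²
= 42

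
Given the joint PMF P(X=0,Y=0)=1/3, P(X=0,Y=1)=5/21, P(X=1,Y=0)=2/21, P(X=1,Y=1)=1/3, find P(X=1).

P(X=1) = P(X=1,Y=0) + P(X=1,Y=1)
= 2/21 + 1/3
= 3/7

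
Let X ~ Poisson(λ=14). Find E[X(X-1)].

E[X(X-1)] = E[X² - X] = E[X²] - E[X]
E[X] = 14
E[X²] = Var(X) + (E[X])² = 14 + (14)² = 210
E[X(X-1)] = 210 - 14 = 196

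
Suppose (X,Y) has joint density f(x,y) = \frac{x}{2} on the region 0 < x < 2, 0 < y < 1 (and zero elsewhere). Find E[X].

f_X(x) = ∫_0^1 \frac{x}{2} dy = \frac{x}{2}
E[X] = ∫_0^2 x × (\frac{x}{2}) dx = \frac{4}{3}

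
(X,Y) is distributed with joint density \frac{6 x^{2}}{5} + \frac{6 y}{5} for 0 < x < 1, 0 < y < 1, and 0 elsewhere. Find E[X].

E[X] = ∫_0^1 ∫_0^1 x × f(x,y) dy dx
= ∫_0^1 ∫_0^1 x × (\frac{6 x^{2}}{5} + \frac{6 y}{5}) dy dx
= \frac{3}{5}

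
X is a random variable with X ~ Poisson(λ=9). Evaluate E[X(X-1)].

E[X(X-1)] = E[X² - X] = E[X²] - E[X]
E[X] = 9
E[X²] = Var(X) + (E[X])² = 9 + (9)² = 90
E[X(X-1)] = 90 - 9 = 81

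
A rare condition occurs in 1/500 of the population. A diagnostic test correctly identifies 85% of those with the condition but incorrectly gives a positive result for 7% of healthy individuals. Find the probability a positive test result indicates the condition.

Let D = the rare event, + = positive/flagged.
P(D) = 1/500
P(+|D) = 85/100 = 17/20
P(+|D') = 7/100
P(+) = P(+|D)P(D) + P(+|D')P(D')
     = \frac{17}{20} × \frac{1}{500} + \frac{7}{100} × \frac{499}{500}
     = \frac{1789}{25000}
P(D|+) = P(+|D)P(D)/P(+) = \frac{85}{3578}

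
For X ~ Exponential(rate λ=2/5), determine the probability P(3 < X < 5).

P(3 < X < 5) = ∫_{3}^{5} f(x) dx
where f(x) = \frac{2 e^{- \frac{2 x}{5}}}{5}
= - \frac{1}{e^{2}} + e^{- \frac{6}{5}}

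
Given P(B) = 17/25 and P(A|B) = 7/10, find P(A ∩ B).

By definition, P(A|B) = P(A ∩ B) / P(B)
So P(A ∩ B) = P(A|B) × P(B)
= 7/10 × 17/25
= 119/250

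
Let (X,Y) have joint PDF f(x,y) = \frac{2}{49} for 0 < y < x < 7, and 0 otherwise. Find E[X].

f_X(x) = ∫_0^x \frac{2}{49} dy = \frac{2 x}{49}
E[X] = ∫_0^7 x × (\frac{2 x}{49}) dx = \frac{14}{3}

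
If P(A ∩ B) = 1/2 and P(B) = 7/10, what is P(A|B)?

P(A|B) = P(A ∩ B) / P(B)
= (1/2) / (7/10)
= 5/7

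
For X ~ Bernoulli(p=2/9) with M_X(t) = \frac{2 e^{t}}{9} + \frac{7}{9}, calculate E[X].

To find E[X], compute M^(1)(0):
M^(1)(t) = \frac{2 e^{t}}{9}
M^(1)(0) = \frac{2}{9}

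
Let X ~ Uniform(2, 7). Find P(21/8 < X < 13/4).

P(21/8 < X < 13/4) = ∫_{21/8}^{13/4} f(x) dx
where f(x) = \frac{1}{5}
= \frac{1}{8}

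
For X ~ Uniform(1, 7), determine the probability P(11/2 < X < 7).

P(11/2 < X < 7) = ∫_{11/2}^{7} f(x) dx
where f(x) = \frac{1}{6}
= \frac{1}{4}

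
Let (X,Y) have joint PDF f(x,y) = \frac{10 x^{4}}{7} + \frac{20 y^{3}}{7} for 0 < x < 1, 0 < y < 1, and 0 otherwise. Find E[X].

E[X] = ∫_0^1 ∫_0^1 x × f(x,y) dy dx
= ∫_0^1 ∫_0^1 x × (\frac{10 x^{4}}{7} + \frac{20 y^{3}}{7}) dy dx
= \frac{25}{42}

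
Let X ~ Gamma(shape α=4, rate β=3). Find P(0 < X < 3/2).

P(0 < X < 3/2) = ∫_{0}^{3/2} f(x) dx
where f(x) = \frac{27 x^{3} e^{- 3 x}}{2}
= 1 - \frac{493}{16 e^{\frac{9}{2}}}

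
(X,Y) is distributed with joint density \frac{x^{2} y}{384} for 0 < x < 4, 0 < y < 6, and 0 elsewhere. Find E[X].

f_X(x) = ∫_0^6 \frac{x^{2} y}{384} dy = \frac{3 x^{2}}{64}
E[X] = ∫_0^4 x × (\frac{3 x^{2}}{64}) dx = 3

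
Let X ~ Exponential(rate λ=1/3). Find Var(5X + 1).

For X ~ Exponential(rate λ=1/3):
Var(X) = 9
Var(5X + 1) = (5)² × Var(X) = 25 × 9 = 225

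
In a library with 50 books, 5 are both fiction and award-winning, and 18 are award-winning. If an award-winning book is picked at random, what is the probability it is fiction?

P(A ∩ B) = 5/50 = 1/10
P(B) = 18/50 = 9/25
P(A|B) = P(A ∩ B) / P(B) = (1/10) / (9/25) = 5/18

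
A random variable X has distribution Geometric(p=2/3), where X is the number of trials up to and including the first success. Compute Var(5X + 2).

For X ~ Geometric(p=2/3), where X is the number of trials up to and including the first success:
Var(X) = \frac{3}{4}
Var(5X + 2) = (5)² × Var(X) = 25 × \frac{3}{4} = \frac{75}{4}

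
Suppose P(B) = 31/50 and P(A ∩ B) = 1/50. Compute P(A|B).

P(A|B) = P(A ∩ B) / P(B)
= (1/50) / (31/50)
= 1/31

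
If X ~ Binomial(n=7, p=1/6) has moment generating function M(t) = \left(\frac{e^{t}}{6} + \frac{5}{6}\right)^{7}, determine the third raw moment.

To find E[X^3], compute M^(3)(0):
M^(1)(t) = \frac{7 \left(\frac{e^{t}}{6} + \frac{5}{6}\right)^{6} e^{t}}{6}
M^(2)(t) = \frac{7 \left(\frac{e^{t}}{6} + \frac{5}{6}\right)^{6} e^{t}}{6} + \frac{7 \left(\frac{e^{t}}{6} + \frac{5}{6}\right)^{5} e^{2 t}}{6}
M^(3)(t) = \frac{7 \left(\frac{e^{t}}{6} + \frac{5}{6}\right)^{6} e^{t}}{6} + \frac{7 \left(\frac{e^{t}}{6} + \frac{5}{6}\right)^{5} e^{2 t}}{2} + \frac{35 \left(\frac{e^{t}}{6} + \frac{5}{6}\right)^{4} e^{3 t}}{36}
M^(3)(0) = \frac{203}{36}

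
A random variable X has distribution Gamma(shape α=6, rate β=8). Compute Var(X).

For X ~ Gamma(shape α=6, rate β=8):
Var(X) = \frac{3}{32}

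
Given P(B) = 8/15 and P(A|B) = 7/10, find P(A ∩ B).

By definition, P(A|B) = P(A ∩ B) / P(B)
So P(A ∩ B) = P(A|B) × P(B)
= 7/10 × 8/15
= 28/75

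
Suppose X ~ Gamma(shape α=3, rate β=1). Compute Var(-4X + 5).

For X ~ Gamma(shape α=3, rate β=1):
Var(X) = 3
Var(-4X + 5) = (-4)² × Var(X) = 16 × 3 = 48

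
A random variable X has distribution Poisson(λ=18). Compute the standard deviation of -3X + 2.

For X ~ Poisson(λ=18):
Var(X) = 18
SD(X) = √(Var(X)) = √(18) = 3 \sqrt{2}
SD(-3X + 2) = |-3| × SD(X) = 3 × 3 \sqrt{2} = 9 \sqrt{2}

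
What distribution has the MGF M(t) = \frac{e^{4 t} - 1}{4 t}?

The MGF M(t) = \frac{e^{4 t} - 1}{4 t} is the standard form for the Uniform distribution.
Comparing with the known MGF formula identifies: Uniform(0, 4)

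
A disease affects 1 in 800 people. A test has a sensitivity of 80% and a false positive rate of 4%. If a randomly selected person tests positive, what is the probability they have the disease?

Let D = the rare event, + = positive/flagged.
P(D) = 1/800
P(+|D) = 80/100 = 4/5
P(+|D') = 4/100 = 1/25
P(+) = P(+|D)P(D) + P(+|D')P(D')
     = \frac{4}{5} × \frac{1}{800} + \frac{1}{25} × \frac{799}{800}
     = \frac{819}{20000}
P(D|+) = P(+|D)P(D)/P(+) = \frac{20}{819}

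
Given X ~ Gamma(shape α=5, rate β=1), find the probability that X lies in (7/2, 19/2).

P(7/2 < X < 19/2) = ∫_{7/2}^{19/2} f(x) dx
where f(x) = \frac{x^{4} e^{- x}}{24}
= \frac{-68851 + 3075 e^{6}}{128 e^{\frac{19}{2}}}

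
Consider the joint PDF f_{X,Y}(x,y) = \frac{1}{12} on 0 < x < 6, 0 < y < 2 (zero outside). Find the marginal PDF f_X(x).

f_X(x) = ∫_0^2 f(x,y) dy
= ∫_0^2 \frac{1}{12} dy
= \frac{1}{6} for 0 < x < 6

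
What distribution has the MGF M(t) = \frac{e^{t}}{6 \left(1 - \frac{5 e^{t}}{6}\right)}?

The MGF M(t) = \frac{e^{t}}{6 \left(1 - \frac{5 e^{t}}{6}\right)} is the standard form for the Geometric distribution.
Comparing with the known MGF formula identifies: Geometric(p=1/6), X = trial number of first success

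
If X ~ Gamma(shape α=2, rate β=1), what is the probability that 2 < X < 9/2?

P(2 < X < 9/2) = ∫_{2}^{9/2} f(x) dx
where f(x) = x e^{- x}
= - \frac{11}{2 e^{\frac{9}{2}}} + \frac{3}{e^{2}}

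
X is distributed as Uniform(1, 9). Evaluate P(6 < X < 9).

P(6 < X < 9) = ∫_{6}^{9} f(x) dx
where f(x) = \frac{1}{8}
= \frac{3}{8}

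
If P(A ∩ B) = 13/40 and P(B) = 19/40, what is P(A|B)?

P(A|B) = P(A ∩ B) / P(B)
= (13/40) / (19/40)
= 13/19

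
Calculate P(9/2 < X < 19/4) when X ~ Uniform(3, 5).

P(9/2 < X < 19/4) = ∫_{9/2}^{19/4} f(x) dx
where f(x) = \frac{1}{2}
= \frac{1}{8}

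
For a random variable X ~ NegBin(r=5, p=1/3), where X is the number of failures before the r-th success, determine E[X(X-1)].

E[X(X-1)] = E[X² - X] = E[X²] - E[X]
E[X] = 10
E[X²] = Var(X) + (E[X])² = 30 + (10)² = 130
E[X(X-1)] = 130 - 10 = 120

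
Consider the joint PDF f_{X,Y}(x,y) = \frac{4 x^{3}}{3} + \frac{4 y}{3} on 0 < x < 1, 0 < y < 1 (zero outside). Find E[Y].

E[Y] = ∫_0^1 ∫_0^1 y × f(x,y) dx dy
= \frac{11}{18}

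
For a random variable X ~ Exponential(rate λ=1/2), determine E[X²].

Using the identity E[X²] = Var(X) + (E[X])²:
E[X] = 2
Var(X) = 4
E[X²] = 4 + (2)²
= 8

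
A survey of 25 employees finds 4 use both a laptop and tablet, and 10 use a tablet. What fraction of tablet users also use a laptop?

P(A ∩ B) = 4/25
P(B) = 10/25 = 2/5
P(A|B) = P(A ∩ B) / P(B) = (4/25) / (2/5) = 2/5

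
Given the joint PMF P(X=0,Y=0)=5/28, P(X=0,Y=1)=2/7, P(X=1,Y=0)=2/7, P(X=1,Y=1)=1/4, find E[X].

First find marginal of X:
P(X=0) = 13/28
P(X=1) = 15/28
E[X] = 0 × 13/28 + 1 × 15/28 = 15/28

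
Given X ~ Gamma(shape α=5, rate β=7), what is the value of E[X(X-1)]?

E[X(X-1)] = E[X² - X] = E[X²] - E[X]
E[X] = \frac{5}{7}
E[X²] = Var(X) + (E[X])² = \frac{5}{49} + (\frac{5}{7})² = \frac{30}{49}
E[X(X-1)] = \frac{30}{49} - \frac{5}{7} = - \frac{5}{49}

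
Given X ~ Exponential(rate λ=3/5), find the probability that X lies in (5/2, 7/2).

P(5/2 < X < 7/2) = ∫_{5/2}^{7/2} f(x) dx
where f(x) = \frac{3 e^{- \frac{3 x}{5}}}{5}
= - \frac{1}{e^{\frac{21}{10}}} + e^{- \frac{3}{2}}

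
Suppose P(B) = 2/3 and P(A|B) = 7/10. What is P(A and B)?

By definition, P(A|B) = P(A ∩ B) / P(B)
So P(A ∩ B) = P(A|B) × P(B)
= 7/10 × 2/3
= 7/15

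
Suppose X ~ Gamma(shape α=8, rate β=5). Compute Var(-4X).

For X ~ Gamma(shape α=8, rate β=5):
Var(X) = \frac{8}{25}
Var(-4X) = (-4)² × Var(X) = 16 × \frac{8}{25} = \frac{128}{25}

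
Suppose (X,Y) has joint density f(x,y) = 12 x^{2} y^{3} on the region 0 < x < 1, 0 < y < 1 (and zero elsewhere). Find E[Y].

E[Y] = ∫_0^1 ∫_0^1 y × f(x,y) dx dy
= \frac{4}{5}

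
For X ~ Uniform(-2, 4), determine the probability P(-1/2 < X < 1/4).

P(-1/2 < X < 1/4) = ∫_{-1/2}^{1/4} f(x) dx
where f(x) = \frac{1}{6}
= \frac{1}{8}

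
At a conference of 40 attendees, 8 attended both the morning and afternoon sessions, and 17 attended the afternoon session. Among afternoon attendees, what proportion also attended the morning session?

P(A ∩ B) = 8/40 = 1/5
P(B) = 17/40
P(A|B) = P(A ∩ B) / P(B) = (1/5) / (17/40) = 8/17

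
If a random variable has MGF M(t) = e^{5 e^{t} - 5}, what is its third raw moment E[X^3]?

To find E[X^3], compute M^(3)(0):
M^(1)(t) = 5 e^{t} e^{5 e^{t} - 5}
M^(2)(t) = 25 e^{2 t} e^{5 e^{t} - 5} + 5 e^{t} e^{5 e^{t} - 5}
M^(3)(t) = 125 e^{3 t} e^{5 e^{t} - 5} + 75 e^{2 t} e^{5 e^{t} - 5} + 5 e^{t} e^{5 e^{t} - 5}
M^(3)(0) = 205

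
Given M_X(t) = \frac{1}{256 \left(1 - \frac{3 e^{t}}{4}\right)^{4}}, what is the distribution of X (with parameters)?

The MGF M(t) = \frac{1}{256 \left(1 - \frac{3 e^{t}}{4}\right)^{4}} is the standard form for the NegativeBinomial distribution.
Comparing with the known MGF formula identifies: NegBin(r=4, p=1/4), X = failures before r-th success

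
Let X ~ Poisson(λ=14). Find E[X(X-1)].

E[X(X-1)] = E[X² - X] = E[X²] - E[X]
E[X] = 14
E[X²] = Var(X) + (E[X])² = 14 + (14)² = 210
E[X(X-1)] = 210 - 14 = 196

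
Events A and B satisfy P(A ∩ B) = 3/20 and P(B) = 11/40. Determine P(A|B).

P(A|B) = P(A ∩ B) / P(B)
= (3/20) / (11/40)
= 6/11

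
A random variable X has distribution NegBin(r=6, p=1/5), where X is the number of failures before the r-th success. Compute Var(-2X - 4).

For X ~ NegBin(r=6, p=1/5), where X is the number of failures before the r-th success:
Var(X) = 120
Var(-2X - 4) = (-2)² × Var(X) = 4 × 120 = 480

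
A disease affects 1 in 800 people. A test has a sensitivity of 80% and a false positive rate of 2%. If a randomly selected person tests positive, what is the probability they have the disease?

Let D = the rare event, + = positive/flagged.
P(D) = 1/800
P(+|D) = 80/100 = 4/5
P(+|D') = 2/100 = 1/50
P(+) = P(+|D)P(D) + P(+|D')P(D')
     = \frac{4}{5} × \frac{1}{800} + \frac{1}{50} × \frac{799}{800}
     = \frac{839}{40000}
P(D|+) = P(+|D)P(D)/P(+) = \frac{40}{839}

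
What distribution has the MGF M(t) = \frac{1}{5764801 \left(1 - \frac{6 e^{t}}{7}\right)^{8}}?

The MGF M(t) = \frac{1}{5764801 \left(1 - \frac{6 e^{t}}{7}\right)^{8}} is the standard form for the NegativeBinomial distribution.
Comparing with the known MGF formula identifies: NegBin(r=8, p=1/7), X = failures before r-th success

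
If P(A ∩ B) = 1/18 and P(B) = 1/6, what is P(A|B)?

P(A|B) = P(A ∩ B) / P(B)
= (1/18) / (1/6)
= 1/3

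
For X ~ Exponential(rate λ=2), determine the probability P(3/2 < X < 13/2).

P(3/2 < X < 13/2) = ∫_{3/2}^{13/2} f(x) dx
where f(x) = 2 e^{- 2 x}
= - \frac{1 - e^{10}}{e^{13}}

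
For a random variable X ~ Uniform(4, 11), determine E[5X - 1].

For X ~ Uniform(4, 11):
E[X] = \frac{15}{2}
E[5X - 1] = 5 × E[X] - 1 = \frac{73}{2}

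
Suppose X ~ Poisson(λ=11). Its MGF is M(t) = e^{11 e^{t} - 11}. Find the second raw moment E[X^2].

To find E[X^2], compute M^(2)(0):
M^(1)(t) = 11 e^{t} e^{11 e^{t} - 11}
M^(2)(t) = 121 e^{2 t} e^{11 e^{t} - 11} + 11 e^{t} e^{11 e^{t} - 11}
M^(2)(0) = 132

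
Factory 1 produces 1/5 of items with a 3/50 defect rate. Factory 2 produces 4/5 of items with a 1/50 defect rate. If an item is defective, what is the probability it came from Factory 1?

Using Bayes' theorem:
P(F1) = 1/5, P(D|F1) = 3/50
P(F2) = 4/5, P(D|F2) = 1/50
P(D) = P(D|F1)P(F1) + P(D|F2)P(F2)
     = \frac{7}{250}
P(F1|D) = P(D|F1)P(F1) / P(D)
= \frac{3}{7}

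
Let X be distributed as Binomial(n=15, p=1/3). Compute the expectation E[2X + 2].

For X ~ Binomial(n=15, p=1/3):
E[X] = 5
E[2X + 2] = 2 × E[X] + 2 = 12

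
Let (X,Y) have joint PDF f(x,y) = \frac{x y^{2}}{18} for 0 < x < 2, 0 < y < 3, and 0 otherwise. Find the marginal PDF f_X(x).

f_X(x) = ∫_0^3 f(x,y) dy
= ∫_0^3 \frac{x y^{2}}{18} dy
= \frac{x}{2} for 0 < x < 2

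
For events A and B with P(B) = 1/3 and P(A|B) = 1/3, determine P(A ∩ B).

By definition, P(A|B) = P(A ∩ B) / P(B)
So P(A ∩ B) = P(A|B) × P(B)
= 1/3 × 1/3
= 1/9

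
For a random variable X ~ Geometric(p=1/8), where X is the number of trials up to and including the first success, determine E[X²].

Using the identity E[X²] = Var(X) + (E[X])²:
E[X] = 8
Var(X) = 56
E[X²] = 56 + (8)²
= 120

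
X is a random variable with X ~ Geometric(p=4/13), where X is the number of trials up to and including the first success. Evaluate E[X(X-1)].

E[X(X-1)] = E[X² - X] = E[X²] - E[X]
E[X] = \frac{13}{4}
E[X²] = Var(X) + (E[X])² = \frac{117}{16} + (\frac{13}{4})² = \frac{143}{8}
E[X(X-1)] = \frac{143}{8} - \frac{13}{4} = \frac{117}{8}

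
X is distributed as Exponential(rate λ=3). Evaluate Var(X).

For X ~ Exponential(rate λ=3):
Var(X) = \frac{1}{9}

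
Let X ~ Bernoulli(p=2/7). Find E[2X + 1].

For X ~ Bernoulli(p=2/7):
E[X] = \frac{2}{7}
E[2X + 1] = 2 × E[X] + 1 = \frac{11}{7}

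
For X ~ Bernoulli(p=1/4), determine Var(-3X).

For X ~ Bernoulli(p=1/4):
Var(X) = \frac{3}{16}
Var(-3X) = (-3)² × Var(X) = 9 × \frac{3}{16} = \frac{27}{16}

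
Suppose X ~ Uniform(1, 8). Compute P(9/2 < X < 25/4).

P(9/2 < X < 25/4) = ∫_{9/2}^{25/4} f(x) dx
where f(x) = \frac{1}{7}
= \frac{1}{4}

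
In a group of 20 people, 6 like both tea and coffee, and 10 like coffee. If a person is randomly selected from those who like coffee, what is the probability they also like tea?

P(A ∩ B) = 6/20 = 3/10
P(B) = 10/20 = 1/2
P(A|B) = P(A ∩ B) / P(B) = (3/10) / (1/2) = 3/5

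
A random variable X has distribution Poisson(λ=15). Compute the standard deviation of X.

For X ~ Poisson(λ=15):
Var(X) = 15
SD(X) = √(Var(X)) = √(15) = \sqrt{15}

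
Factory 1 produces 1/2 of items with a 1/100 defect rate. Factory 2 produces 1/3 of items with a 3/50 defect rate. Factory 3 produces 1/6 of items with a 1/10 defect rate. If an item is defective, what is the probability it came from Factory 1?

Using Bayes' theorem:
P(F1) = 1/2, P(D|F1) = 1/100
P(F2) = 1/3, P(D|F2) = 3/50
P(F3) = 1/6, P(D|F3) = 1/10
P(D) = P(D|F1)P(F1) + P(D|F2)P(F2) + P(D|F3)P(F3)
     = \frac{1}{24}
P(F1|D) = P(D|F1)P(F1) / P(D)
= \frac{3}{25}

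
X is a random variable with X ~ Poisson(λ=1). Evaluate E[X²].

Using the identity E[X²] = Var(X) + (E[X])²:
E[X] = 1
Var(X) = 1
E[X²] = 1 + (1)²
= 2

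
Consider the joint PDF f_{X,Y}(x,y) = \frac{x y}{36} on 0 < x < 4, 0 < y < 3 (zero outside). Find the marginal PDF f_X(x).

f_X(x) = ∫_0^3 f(x,y) dy
= ∫_0^3 \frac{x y}{36} dy
= \frac{x}{8} for 0 < x < 4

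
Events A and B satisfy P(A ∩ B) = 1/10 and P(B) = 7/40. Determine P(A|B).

P(A|B) = P(A ∩ B) / P(B)
= (1/10) / (7/40)
= 4/7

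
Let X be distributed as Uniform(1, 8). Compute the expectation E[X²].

Using the identity E[X²] = Var(X) + (E[X])²:
E[X] = \frac{9}{2}
Var(X) = \frac{49}{12}
E[X²] = \frac{49}{12} + (\frac{9}{2})²
= \frac{73}{3}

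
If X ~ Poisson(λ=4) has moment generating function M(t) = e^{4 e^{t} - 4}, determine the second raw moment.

To find E[X^2], compute M^(2)(0):
M^(1)(t) = 4 e^{t} e^{4 e^{t} - 4}
M^(2)(t) = 16 e^{2 t} e^{4 e^{t} - 4} + 4 e^{t} e^{4 e^{t} - 4}
M^(2)(0) = 20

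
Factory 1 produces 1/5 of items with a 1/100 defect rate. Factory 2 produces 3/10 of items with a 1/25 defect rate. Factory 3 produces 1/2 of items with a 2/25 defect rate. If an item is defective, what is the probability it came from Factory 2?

Using Bayes' theorem:
P(F1) = 1/5, P(D|F1) = 1/100
P(F2) = 3/10, P(D|F2) = 1/25
P(F3) = 1/2, P(D|F3) = 2/25
P(D) = P(D|F1)P(F1) + P(D|F2)P(F2) + P(D|F3)P(F3)
     = \frac{27}{500}
P(F2|D) = P(D|F2)P(F2) / P(D)
= \frac{2}{9}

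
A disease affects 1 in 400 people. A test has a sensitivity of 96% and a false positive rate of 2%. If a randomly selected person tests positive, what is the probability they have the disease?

Let D = the rare event, + = positive/flagged.
P(D) = 1/400
P(+|D) = 96/100 = 24/25
P(+|D') = 2/100 = 1/50
P(+) = P(+|D)P(D) + P(+|D')P(D')
     = \frac{24}{25} × \frac{1}{400} + \frac{1}{50} × \frac{399}{400}
     = \frac{447}{20000}
P(D|+) = P(+|D)P(D)/P(+) = \frac{16}{149}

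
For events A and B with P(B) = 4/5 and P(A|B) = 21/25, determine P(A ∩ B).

By definition, P(A|B) = P(A ∩ B) / P(B)
So P(A ∩ B) = P(A|B) × P(B)
= 21/25 × 4/5
= 84/125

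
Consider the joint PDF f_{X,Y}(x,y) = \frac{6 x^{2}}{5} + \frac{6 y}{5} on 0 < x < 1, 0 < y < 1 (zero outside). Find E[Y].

E[Y] = ∫_0^1 ∫_0^1 y × f(x,y) dx dy
= \frac{3}{5}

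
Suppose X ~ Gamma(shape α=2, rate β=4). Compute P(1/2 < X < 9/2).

P(1/2 < X < 9/2) = ∫_{1/2}^{9/2} f(x) dx
where f(x) = 16 x e^{- 4 x}
= \frac{-19 + 3 e^{16}}{e^{18}}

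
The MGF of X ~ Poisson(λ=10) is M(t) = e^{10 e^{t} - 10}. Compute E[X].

To find E[X], compute M^(1)(0):
M^(1)(t) = 10 e^{t} e^{10 e^{t} - 10}
M^(1)(0) = 10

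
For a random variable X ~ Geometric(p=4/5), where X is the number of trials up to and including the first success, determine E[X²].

Using the identity E[X²] = Var(X) + (E[X])²:
E[X] = \frac{5}{4}
Var(X) = \frac{5}{16}
E[X²] = \frac{5}{16} + (\frac{5}{4})²
= \frac{15}{8}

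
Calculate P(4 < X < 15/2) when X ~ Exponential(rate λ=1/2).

P(4 < X < 15/2) = ∫_{4}^{15/2} f(x) dx
where f(x) = \frac{e^{- \frac{x}{2}}}{2}
= - \frac{1}{e^{\frac{15}{4}}} + e^{-2}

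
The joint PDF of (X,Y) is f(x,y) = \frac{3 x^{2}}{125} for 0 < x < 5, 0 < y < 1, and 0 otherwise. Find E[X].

f_X(x) = ∫_0^1 \frac{3 x^{2}}{125} dy = \frac{3 x^{2}}{125}
E[X] = ∫_0^5 x × (\frac{3 x^{2}}{125}) dx = \frac{15}{4}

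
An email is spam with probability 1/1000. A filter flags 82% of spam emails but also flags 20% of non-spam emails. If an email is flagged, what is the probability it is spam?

Let D = the rare event, + = positive/flagged.
P(D) = 1/1000
P(+|D) = 82/100 = 41/50
P(+|D') = 20/100 = 1/5
P(+) = P(+|D)P(D) + P(+|D')P(D')
     = \frac{41}{50} × \frac{1}{1000} + \frac{1}{5} × \frac{999}{1000}
     = \frac{10031}{50000}
P(D|+) = P(+|D)P(D)/P(+) = \frac{41}{10031}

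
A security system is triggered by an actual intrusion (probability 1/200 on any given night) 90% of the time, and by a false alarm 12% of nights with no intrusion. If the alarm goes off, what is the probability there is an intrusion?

Let D = the rare event, + = positive/flagged.
P(D) = 1/200
P(+|D) = 90/100 = 9/10
P(+|D') = 12/100 = 3/25
P(+) = P(+|D)P(D) + P(+|D')P(D')
     = \frac{9}{10} × \frac{1}{200} + \frac{3}{25} × \frac{199}{200}
     = \frac{1239}{10000}
P(D|+) = P(+|D)P(D)/P(+) = \frac{15}{413}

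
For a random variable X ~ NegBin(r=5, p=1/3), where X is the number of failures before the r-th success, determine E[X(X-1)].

E[X(X-1)] = E[X² - X] = E[X²] - E[X]
E[X] = 10
E[X²] = Var(X) + (E[X])² = 30 + (10)² = 130
E[X(X-1)] = 130 - 10 = 120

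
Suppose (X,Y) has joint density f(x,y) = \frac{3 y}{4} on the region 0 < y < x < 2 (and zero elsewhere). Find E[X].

f_X(x) = ∫_0^x \frac{3 y}{4} dy = \frac{3 x^{2}}{8}
E[X] = ∫_0^2 x × (\frac{3 x^{2}}{8}) dx = \frac{3}{2}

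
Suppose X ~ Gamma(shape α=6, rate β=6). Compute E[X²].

Using the identity E[X²] = Var(X) + (E[X])²:
E[X] = 1
Var(X) = \frac{1}{6}
E[X²] = \frac{1}{6} + (1)²
= \frac{7}{6}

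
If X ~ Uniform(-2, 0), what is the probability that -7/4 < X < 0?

P(-7/4 < X < 0) = ∫_{-7/4}^{0} f(x) dx
where f(x) = \frac{1}{2}
= \frac{7}{8}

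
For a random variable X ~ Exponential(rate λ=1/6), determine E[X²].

Using the identity E[X²] = Var(X) + (E[X])²:
E[X] = 6
Var(X) = 36
E[X²] = 36 + (6)²
= 72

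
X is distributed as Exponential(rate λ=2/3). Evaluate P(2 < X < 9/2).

P(2 < X < 9/2) = ∫_{2}^{9/2} f(x) dx
where f(x) = \frac{2 e^{- \frac{2 x}{3}}}{3}
= - \frac{1}{e^{3}} + e^{- \frac{4}{3}}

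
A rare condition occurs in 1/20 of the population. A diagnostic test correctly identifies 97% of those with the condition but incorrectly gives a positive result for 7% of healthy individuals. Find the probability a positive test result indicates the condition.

Let D = the rare event, + = positive/flagged.
P(D) = 1/20
P(+|D) = 97/100
P(+|D') = 7/100
P(+) = P(+|D)P(D) + P(+|D')P(D')
     = \frac{97}{100} × \frac{1}{20} + \frac{7}{100} × \frac{19}{20}
     = \frac{23}{200}
P(D|+) = P(+|D)P(D)/P(+) = \frac{97}{230}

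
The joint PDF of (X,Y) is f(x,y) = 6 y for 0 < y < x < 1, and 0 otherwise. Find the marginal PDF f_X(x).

f_X(x) = ∫_0^x 6 y dy = 3 x^{2}
for 0 < x < 1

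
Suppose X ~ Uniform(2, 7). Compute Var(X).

For X ~ Uniform(2, 7):
Var(X) = \frac{25}{12}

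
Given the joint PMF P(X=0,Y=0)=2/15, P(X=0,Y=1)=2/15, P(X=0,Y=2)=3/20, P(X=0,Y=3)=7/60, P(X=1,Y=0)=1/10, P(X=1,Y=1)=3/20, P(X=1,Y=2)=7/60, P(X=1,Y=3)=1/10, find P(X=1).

P(X=1) = P(X=1,Y=0) + P(X=1,Y=1) + P(X=1,Y=2) + P(X=1,Y=3)
= 1/10 + 3/20 + 7/60 + 1/10
= 7/15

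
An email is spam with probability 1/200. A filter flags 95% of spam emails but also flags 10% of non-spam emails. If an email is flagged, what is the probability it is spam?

Let D = the rare event, + = positive/flagged.
P(D) = 1/200
P(+|D) = 95/100 = 19/20
P(+|D') = 10/100 = 1/10
P(+) = P(+|D)P(D) + P(+|D')P(D')
     = \frac{19}{20} × \frac{1}{200} + \frac{1}{10} × \frac{199}{200}
     = \frac{417}{4000}
P(D|+) = P(+|D)P(D)/P(+) = \frac{19}{417}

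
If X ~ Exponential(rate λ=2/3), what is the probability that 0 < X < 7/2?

P(0 < X < 7/2) = ∫_{0}^{7/2} f(x) dx
where f(x) = \frac{2 e^{- \frac{2 x}{3}}}{3}
= 1 - e^{- \frac{7}{3}}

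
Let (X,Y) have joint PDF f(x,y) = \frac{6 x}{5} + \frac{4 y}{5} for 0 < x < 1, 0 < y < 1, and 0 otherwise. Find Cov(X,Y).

E[XY] = ∫∫ xy × f(x,y) dx dy = \frac{1}{3}
E[X] = \frac{3}{5}
E[Y] = \frac{17}{30}
Cov(X,Y) = E[XY] - E[X]E[Y] = - \frac{1}{150}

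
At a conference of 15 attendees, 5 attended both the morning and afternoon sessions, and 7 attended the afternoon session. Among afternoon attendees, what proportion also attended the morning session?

P(A ∩ B) = 5/15 = 1/3
P(B) = 7/15
P(A|B) = P(A ∩ B) / P(B) = (1/3) / (7/15) = 5/7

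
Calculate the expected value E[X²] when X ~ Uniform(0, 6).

Using the identity E[X²] = Var(X) + (E[X])²:
E[X] = 3
Var(X) = 3
E[X²] = 3 + (3)²
= 12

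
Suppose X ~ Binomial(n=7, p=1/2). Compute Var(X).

For X ~ Binomial(n=7, p=1/2):
Var(X) = \frac{7}{4}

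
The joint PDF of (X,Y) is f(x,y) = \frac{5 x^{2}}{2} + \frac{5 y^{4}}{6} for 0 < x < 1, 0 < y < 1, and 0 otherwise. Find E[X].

E[X] = ∫_0^1 ∫_0^1 x × f(x,y) dy dx
= ∫_0^1 ∫_0^1 x × (\frac{5 x^{2}}{2} + \frac{5 y^{4}}{6}) dy dx
= \frac{17}{24}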